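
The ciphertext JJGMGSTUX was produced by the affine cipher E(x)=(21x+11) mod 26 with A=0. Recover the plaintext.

The inverse of 21 mod 26 is 5, since 21·5=105≡1. Apply D(y)=5·(y−11) mod 26:
J(9): 5·(9−11)=-10≡16 → Q
J(9): 5·(9−11)=-10≡16 → Q
G(6): 5·(6−11)=-25≡1 → B
M(12): 5·(12−11)=5 → F
G(6): 5·(6−11)=-25≡1 → B
S(18): 5·(18−11)=35≡9 → J
T(19): 5·(19−11)=40≡14 → O
U(20): 5·(20−11)=45≡19 → T
X(23): 5·(23−11)=60≡8 → I

QQBFBJOTI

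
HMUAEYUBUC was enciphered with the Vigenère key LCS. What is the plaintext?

Repeat the key across the ciphertext: LCSLCSLCSL
H(7)−L(11): -4≡22 → W
M(12)−C(2): 10 → K
U(20)−S(18): 2 → C
A(0)−L(11): -11≡15 → P
E(4)−C(2): 2 → C
Y(24)−S(18): 6 → G
U(20)−L(11): 9 → J
B(1)−C(2): -1≡25 → Z
U(20)−S(18): 2 → C
C(2)−L(11): -9≡17 → R

WKCPCGJZCR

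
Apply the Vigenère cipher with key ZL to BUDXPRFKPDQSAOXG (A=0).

Repeat the key across the message: ZLZLZLZLZLZLZLZL
B(1)+Z(25): 26≡0 → A
U(20)+L(11): 31≡5 → F
D(3)+Z(25): 28≡2 → C
X(23)+L(11): 34≡8 → I
P(15)+Z(25): 40≡14 → O
R(17)+L(11): 28≡2 → C
F(5)+Z(25): 30≡4 → E
K(10)+L(11): 21 → V
P(15)+Z(25): 40≡14 → O
D(3)+L(11): 14 → O
Q(16)+Z(25): 41≡15 → P
S(18)+L(11): 29≡3 → D
A(0)+Z(25): 25 → Z
O(14)+L(11): 25 → Z
X(23)+Z(25): 48≡22 → W
G(6)+L(11): 17 → R

AFCIOCEVOOPDZZWR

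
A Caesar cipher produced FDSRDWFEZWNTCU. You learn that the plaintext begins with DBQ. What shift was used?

2

From the crib: F(5)−D(3)=2, so the shift is 2.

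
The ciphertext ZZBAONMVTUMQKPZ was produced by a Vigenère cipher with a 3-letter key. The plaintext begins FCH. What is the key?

Subtract each crib letter from the matching ciphertext letter (mod 26):
Z(25)−F(5)=20 → U
Z(25)−C(2)=23 → X
B(1)−H(7)=-6≡20 → U

UXU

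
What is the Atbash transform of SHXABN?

HSCZYM

S(18) → H(7)
H(7) → S(18)
X(23) → C(2)
A(0) → Z(25)
B(1) → Y(24)
N(13) → M(12)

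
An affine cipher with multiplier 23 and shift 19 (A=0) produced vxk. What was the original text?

iqd

The inverse of 23 mod 26 is 17, since 23·17=391≡1. Apply D(y)=17·(y−19) mod 26:
v(21): 17·(21−19)=34≡8 → i
x(23): 17·(23−19)=68≡16 → q
k(10): 17·(10−19)=-153≡3 → d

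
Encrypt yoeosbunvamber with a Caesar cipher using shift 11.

y(24): 24+11=35≡9 → j
o(14): 14+11=25 → z
e(4): 4+11=15 → p
o(14): 14+11=25 → z
s(18): 18+11=29≡3 → d
b(1): 1+11=12 → m
u(20): 20+11=31≡5 → f
n(13): 13+11=24 → y
v(21): 21+11=32≡6 → g
a(0): 0+11=11 → l
m(12): 12+11=23 → x
b(1): 1+11=12 → m
e(4): 4+11=15 → p
r(17): 17+11=28≡2 → c

jzpzdmfyglxmpc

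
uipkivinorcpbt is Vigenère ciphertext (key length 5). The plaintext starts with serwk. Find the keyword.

ceyoy

Subtract each crib letter from the matching ciphertext letter (mod 26):
u(20)−s(18)=2 → c
i(8)−e(4)=4 → e
p(15)−r(17)=-2≡24 → y
k(10)−w(22)=-12≡14 → o
i(8)−k(10)=-2≡24 → y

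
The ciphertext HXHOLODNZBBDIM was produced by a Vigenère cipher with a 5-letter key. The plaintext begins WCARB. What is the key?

Subtract each crib letter from the matching ciphertext letter (mod 26):
H(7)−W(22)=-15≡11 → L
X(23)−C(2)=21 → V
H(7)−A(0)=7 → H
O(14)−R(17)=-3≡23 → X
L(11)−B(1)=10 → K

LVHXK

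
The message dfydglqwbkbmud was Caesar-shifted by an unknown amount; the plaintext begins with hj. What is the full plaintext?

From the crib: d(3)−h(7)=-4≡22, so the shift is 22.
Subtract 22 from each ciphertext letter:
d(3): 3−22=-19≡7 → h
f(5): 5−22=-17≡9 → j
y(24): 24−22=2 → c
d(3): 3−22=-19≡7 → h
g(6): 6−22=-16≡10 → k
l(11): 11−22=-11≡15 → p
q(16): 16−22=-6≡20 → u
w(22): 22−22=0 → a
b(1): 1−22=-21≡5 → f
k(10): 10−22=-12≡14 → o
b(1): 1−22=-21≡5 → f
m(12): 12−22=-10≡16 → q
u(20): 20−22=-2≡24 → y
d(3): 3−22=-19≡7 → h

hjchkpuafofqyh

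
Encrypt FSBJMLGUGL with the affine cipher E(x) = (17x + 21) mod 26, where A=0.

CPMSRATXTA

F(5): 17·5+21=106≡2 → C
S(18): 17·18+21=327≡15 → P
B(1): 17·1+21=38≡12 → M
J(9): 17·9+21=174≡18 → S
M(12): 17·12+21=225≡17 → R
L(11): 17·11+21=208≡0 → A
G(6): 17·6+21=123≡19 → T
U(20): 17·20+21=361≡23 → X
G(6): 17·6+21=123≡19 → T
L(11): 17·11+21=208≡0 → A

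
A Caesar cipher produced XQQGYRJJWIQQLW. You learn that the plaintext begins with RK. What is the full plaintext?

RKKASLDDQCKKFQ

From the crib: X(23)−R(17)=6, so the shift is 6.
Subtract 6 from each ciphertext letter:
X(23): 23−6=17 → R
Q(16): 16−6=10 → K
Q(16): 16−6=10 → K
G(6): 6−6=0 → A
Y(24): 24−6=18 → S
R(17): 17−6=11 → L
J(9): 9−6=3 → D
J(9): 9−6=3 → D
W(22): 22−6=16 → Q
I(8): 8−6=2 → C
Q(16): 16−6=10 → K
Q(16): 16−6=10 → K
L(11): 11−6=5 → F
W(22): 22−6=16 → Q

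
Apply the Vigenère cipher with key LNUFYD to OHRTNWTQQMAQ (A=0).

ZULYLZEDKRYT

Repeat the key across the message: LNUFYDLNUFYD
O(14)+L(11): 25 → Z
H(7)+N(13): 20 → U
R(17)+U(20): 37≡11 → L
T(19)+F(5): 24 → Y
N(13)+Y(24): 37≡11 → L
W(22)+D(3): 25 → Z
T(19)+L(11): 30≡4 → E
Q(16)+N(13): 29≡3 → D
Q(16)+U(20): 36≡10 → K
M(12)+F(5): 17 → R
A(0)+Y(24): 24 → Y
Q(16)+D(3): 19 → T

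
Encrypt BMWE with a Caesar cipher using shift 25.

B(1): 1+25=26≡0 → A
M(12): 12+25=37≡11 → L
W(22): 22+25=47≡21 → V
E(4): 4+25=29≡3 → D

ALVD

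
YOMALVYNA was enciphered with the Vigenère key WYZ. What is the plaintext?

CQNENWCPB

Repeat the key across the ciphertext: WYZWYZWYZ
Y(24)−W(22): 2 → C
O(14)−Y(24): -10≡16 → Q
M(12)−Z(25): -13≡13 → N
A(0)−W(22): -22≡4 → E
L(11)−Y(24): -13≡13 → N
V(21)−Z(25): -4≡22 → W
Y(24)−W(22): 2 → C
N(13)−Y(24): -11≡15 → P
A(0)−Z(25): -25≡1 → B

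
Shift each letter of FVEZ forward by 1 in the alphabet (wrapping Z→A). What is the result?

GWFA

F(5): 5+1=6 → G
V(21): 21+1=22 → W
E(4): 4+1=5 → F
Z(25): 25+1=26≡0 → A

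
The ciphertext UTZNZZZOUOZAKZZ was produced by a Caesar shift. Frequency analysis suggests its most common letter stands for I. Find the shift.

The most frequent ciphertext letter is Z (appears 7 times).
Z is position 25; I is position 8.
Shift = 17.

17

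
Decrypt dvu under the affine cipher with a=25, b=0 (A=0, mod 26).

The inverse of 25 mod 26 is 25, since 25·25=625≡1. Apply D(y)=25·(y−0) mod 26:
d(3): 25·(3−0)=75≡23 → x
v(21): 25·(21−0)=525≡5 → f
u(20): 25·(20−0)=500≡6 → g

xfg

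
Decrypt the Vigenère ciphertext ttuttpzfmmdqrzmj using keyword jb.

kslskoqedlupiydi

Repeat the key across the ciphertext: jbjbjbjbjbjbjbjb
t(19)−j(9): 10 → k
t(19)−b(1): 18 → s
u(20)−j(9): 11 → l
t(19)−b(1): 18 → s
t(19)−j(9): 10 → k
p(15)−b(1): 14 → o
z(25)−j(9): 16 → q
f(5)−b(1): 4 → e
m(12)−j(9): 3 → d
m(12)−b(1): 11 → l
d(3)−j(9): -6≡20 → u
q(16)−b(1): 15 → p
r(17)−j(9): 8 → i
z(25)−b(1): 24 → y
m(12)−j(9): 3 → d
j(9)−b(1): 8 → i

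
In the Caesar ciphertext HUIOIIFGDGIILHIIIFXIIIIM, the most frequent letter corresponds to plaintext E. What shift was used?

4

The most frequent ciphertext letter is I (appears 12 times).
I is position 8; E is position 4.
Shift = 4.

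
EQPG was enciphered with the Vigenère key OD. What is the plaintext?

Repeat the key across the ciphertext: ODOD
E(4)−O(14): -10≡16 → Q
Q(16)−D(3): 13 → N
P(15)−O(14): 1 → B
G(6)−D(3): 3 → D

QNBD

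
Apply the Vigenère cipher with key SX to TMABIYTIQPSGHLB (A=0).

Repeat the key across the message: SXSXSXSXSXSXSXS
T(19)+S(18): 37≡11 → L
M(12)+X(23): 35≡9 → J
A(0)+S(18): 18 → S
B(1)+X(23): 24 → Y
I(8)+S(18): 26≡0 → A
Y(24)+X(23): 47≡21 → V
T(19)+S(18): 37≡11 → L
I(8)+X(23): 31≡5 → F
Q(16)+S(18): 34≡8 → I
P(15)+X(23): 38≡12 → M
S(18)+S(18): 36≡10 → K
G(6)+X(23): 29≡3 → D
H(7)+S(18): 25 → Z
L(11)+X(23): 34≡8 → I
B(1)+S(18): 19 → T

LJSYAVLFIMKDZIT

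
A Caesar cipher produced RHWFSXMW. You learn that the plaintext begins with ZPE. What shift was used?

From the crib: R(17)−Z(25)=-8≡18, so the shift is 18.

18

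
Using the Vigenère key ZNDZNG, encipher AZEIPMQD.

ZMHHCSPQ

Repeat the key across the message: ZNDZNGZN
A(0)+Z(25): 25 → Z
Z(25)+N(13): 38≡12 → M
E(4)+D(3): 7 → H
I(8)+Z(25): 33≡7 → H
P(15)+N(13): 28≡2 → C
M(12)+G(6): 18 → S
Q(16)+Z(25): 41≡15 → P
D(3)+N(13): 16 → Q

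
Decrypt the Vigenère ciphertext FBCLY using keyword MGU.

TVIZS

Repeat the key across the ciphertext: MGUMG
F(5)−M(12): -7≡19 → T
B(1)−G(6): -5≡21 → V
C(2)−U(20): -18≡8 → I
L(11)−M(12): -1≡25 → Z
Y(24)−G(6): 18 → S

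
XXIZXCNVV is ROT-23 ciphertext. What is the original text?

X(23): 23−23=0 → A
X(23): 23−23=0 → A
I(8): 8−23=-15≡11 → L
Z(25): 25−23=2 → C
X(23): 23−23=0 → A
C(2): 2−23=-21≡5 → F
N(13): 13−23=-10≡16 → Q
V(21): 21−23=-2≡24 → Y
V(21): 21−23=-2≡24 → Y

AALCAFQYY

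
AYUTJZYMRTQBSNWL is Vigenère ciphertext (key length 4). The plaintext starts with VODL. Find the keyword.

FKRI

Subtract each crib letter from the matching ciphertext letter (mod 26):
A(0)−V(21)=-21≡5 → F
Y(24)−O(14)=10 → K
U(20)−D(3)=17 → R
T(19)−L(11)=8 → I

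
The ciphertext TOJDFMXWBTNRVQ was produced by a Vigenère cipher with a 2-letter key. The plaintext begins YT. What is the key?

Subtract each crib letter from the matching ciphertext letter (mod 26):
T(19)−Y(24)=-5≡21 → V
O(14)−T(19)=-5≡21 → V

VV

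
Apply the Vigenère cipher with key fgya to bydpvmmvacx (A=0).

Repeat the key across the message: fgyafgyafgy
b(1)+f(5): 6 → g
y(24)+g(6): 30≡4 → e
d(3)+y(24): 27≡1 → b
p(15)+a(0): 15 → p
v(21)+f(5): 26≡0 → a
m(12)+g(6): 18 → s
m(12)+y(24): 36≡10 → k
v(21)+a(0): 21 → v
a(0)+f(5): 5 → f
c(2)+g(6): 8 → i
x(23)+y(24): 47≡21 → v

gebpaskvfiv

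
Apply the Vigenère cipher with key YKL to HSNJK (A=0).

FCYHU

Repeat the key across the message: YKLYK
H(7)+Y(24): 31≡5 → F
S(18)+K(10): 28≡2 → C
N(13)+L(11): 24 → Y
J(9)+Y(24): 33≡7 → H
K(10)+K(10): 20 → U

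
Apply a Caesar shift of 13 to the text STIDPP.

S(18): 18+13=31≡5 → F
T(19): 19+13=32≡6 → G
I(8): 8+13=21 → V
D(3): 3+13=16 → Q
P(15): 15+13=28≡2 → C
P(15): 15+13=28≡2 → C

FGVQCC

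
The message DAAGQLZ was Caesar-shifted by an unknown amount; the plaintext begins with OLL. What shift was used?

15

From the crib: D(3)−O(14)=-11≡15, so the shift is 15.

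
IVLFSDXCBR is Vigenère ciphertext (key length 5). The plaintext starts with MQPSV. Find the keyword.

Subtract each crib letter from the matching ciphertext letter (mod 26):
I(8)−M(12)=-4≡22 → W
V(21)−Q(16)=5 → F
L(11)−P(15)=-4≡22 → W
F(5)−S(18)=-13≡13 → N
S(18)−V(21)=-3≡23 → X

WFWNX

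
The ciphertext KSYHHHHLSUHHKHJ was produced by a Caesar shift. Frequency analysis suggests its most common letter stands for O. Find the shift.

19

The most frequent ciphertext letter is H (appears 7 times).
H is position 7; O is position 14.
Shift = -7≡19.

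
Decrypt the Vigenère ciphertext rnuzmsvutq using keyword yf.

Repeat the key across the ciphertext: yfyfyfyfyf
r(17)−y(24): -7≡19 → t
n(13)−f(5): 8 → i
u(20)−y(24): -4≡22 → w
z(25)−f(5): 20 → u
m(12)−y(24): -12≡14 → o
s(18)−f(5): 13 → n
v(21)−y(24): -3≡23 → x
u(20)−f(5): 15 → p
t(19)−y(24): -5≡21 → v
q(16)−f(5): 11 → l

tiwuonxpvl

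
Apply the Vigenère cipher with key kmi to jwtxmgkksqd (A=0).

Repeat the key across the message: kmikmikmikm
j(9)+k(10): 19 → t
w(22)+m(12): 34≡8 → i
t(19)+i(8): 27≡1 → b
x(23)+k(10): 33≡7 → h
m(12)+m(12): 24 → y
g(6)+i(8): 14 → o
k(10)+k(10): 20 → u
k(10)+m(12): 22 → w
s(18)+i(8): 26≡0 → a
q(16)+k(10): 26≡0 → a
d(3)+m(12): 15 → p

tibhyouwaap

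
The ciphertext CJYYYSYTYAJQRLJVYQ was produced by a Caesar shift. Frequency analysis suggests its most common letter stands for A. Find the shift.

The most frequent ciphertext letter is Y (appears 6 times).
Y is position 24; A is position 0.
Shift = 24.

24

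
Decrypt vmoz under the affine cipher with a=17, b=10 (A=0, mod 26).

tuoh

The inverse of 17 mod 26 is 23, since 17·23=391≡1. Apply D(y)=23·(y−10) mod 26:
v(21): 23·(21−10)=253≡19 → t
m(12): 23·(12−10)=46≡20 → u
o(14): 23·(14−10)=92≡14 → o
z(25): 23·(25−10)=345≡7 → h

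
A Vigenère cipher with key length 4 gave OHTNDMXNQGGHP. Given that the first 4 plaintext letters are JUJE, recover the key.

FNKJ

Subtract each crib letter from the matching ciphertext letter (mod 26):
O(14)−J(9)=5 → F
H(7)−U(20)=-13≡13 → N
T(19)−J(9)=10 → K
N(13)−E(4)=9 → J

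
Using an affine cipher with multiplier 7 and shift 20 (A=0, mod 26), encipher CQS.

ICQ

C(2): 7·2+20=34≡8 → I
Q(16): 7·16+20=132≡2 → C
S(18): 7·18+20=146≡16 → Q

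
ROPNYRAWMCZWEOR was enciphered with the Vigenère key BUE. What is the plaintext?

Repeat the key across the ciphertext: BUEBUEBUEBUEBUE
R(17)−B(1): 16 → Q
O(14)−U(20): -6≡20 → U
P(15)−E(4): 11 → L
N(13)−B(1): 12 → M
Y(24)−U(20): 4 → E
R(17)−E(4): 13 → N
A(0)−B(1): -1≡25 → Z
W(22)−U(20): 2 → C
M(12)−E(4): 8 → I
C(2)−B(1): 1 → B
Z(25)−U(20): 5 → F
W(22)−E(4): 18 → S
E(4)−B(1): 3 → D
O(14)−U(20): -6≡20 → U
R(17)−E(4): 13 → N

QULMENZCIBFSDUN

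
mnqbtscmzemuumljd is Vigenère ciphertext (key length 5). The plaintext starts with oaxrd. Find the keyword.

Subtract each crib letter from the matching ciphertext letter (mod 26):
m(12)−o(14)=-2≡24 → y
n(13)−a(0)=13 → n
q(16)−x(23)=-7≡19 → t
b(1)−r(17)=-16≡10 → k
t(19)−d(3)=16 → q

yntkq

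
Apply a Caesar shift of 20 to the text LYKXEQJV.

L(11): 11+20=31≡5 → F
Y(24): 24+20=44≡18 → S
K(10): 10+20=30≡4 → E
X(23): 23+20=43≡17 → R
E(4): 4+20=24 → Y
Q(16): 16+20=36≡10 → K
J(9): 9+20=29≡3 → D
V(21): 21+20=41≡15 → P

FSERYKDP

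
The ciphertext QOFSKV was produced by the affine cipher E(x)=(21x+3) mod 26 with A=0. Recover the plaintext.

NDKXJM

The inverse of 21 mod 26 is 5, since 21·5=105≡1. Apply D(y)=5·(y−3) mod 26:
Q(16): 5·(16−3)=65≡13 → N
O(14): 5·(14−3)=55≡3 → D
F(5): 5·(5−3)=10 → K
S(18): 5·(18−3)=75≡23 → X
K(10): 5·(10−3)=35≡9 → J
V(21): 5·(21−3)=90≡12 → M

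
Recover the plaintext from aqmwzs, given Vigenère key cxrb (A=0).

ytvvxv

Repeat the key across the ciphertext: cxrbcx
a(0)−c(2): -2≡24 → y
q(16)−x(23): -7≡19 → t
m(12)−r(17): -5≡21 → v
w(22)−b(1): 21 → v
z(25)−c(2): 23 → x
s(18)−x(23): -5≡21 → v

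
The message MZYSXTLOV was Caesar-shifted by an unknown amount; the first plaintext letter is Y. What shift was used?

From the crib: M(12)−Y(24)=-12≡14, so the shift is 14.

14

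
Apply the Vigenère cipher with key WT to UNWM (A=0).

QGSF

Repeat the key across the message: WTWT
U(20)+W(22): 42≡16 → Q
N(13)+T(19): 32≡6 → G
W(22)+W(22): 44≡18 → S
M(12)+T(19): 31≡5 → F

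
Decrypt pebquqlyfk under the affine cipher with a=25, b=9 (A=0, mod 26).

ufitptylez

The inverse of 25 mod 26 is 25, since 25·25=625≡1. Apply D(y)=25·(y−9) mod 26:
p(15): 25·(15−9)=150≡20 → u
e(4): 25·(4−9)=-125≡5 → f
b(1): 25·(1−9)=-200≡8 → i
q(16): 25·(16−9)=175≡19 → t
u(20): 25·(20−9)=275≡15 → p
q(16): 25·(16−9)=175≡19 → t
l(11): 25·(11−9)=50≡24 → y
y(24): 25·(24−9)=375≡11 → l
f(5): 25·(5−9)=-100≡4 → e
k(10): 25·(10−9)=25 → z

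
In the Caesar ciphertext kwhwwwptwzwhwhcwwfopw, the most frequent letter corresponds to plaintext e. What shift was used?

18

The most frequent ciphertext letter is w (appears 10 times).
w is position 22; e is position 4.
Shift = 18.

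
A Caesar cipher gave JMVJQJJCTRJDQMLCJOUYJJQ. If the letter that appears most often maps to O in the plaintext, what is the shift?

21

The most frequent ciphertext letter is J (appears 8 times).
J is position 9; O is position 14.
Shift = -5≡21.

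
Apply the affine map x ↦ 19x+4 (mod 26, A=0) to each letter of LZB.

L(11): 19·11+4=213≡5 → F
Z(25): 19·25+4=479≡11 → L
B(1): 19·1+4=23 → X

FLX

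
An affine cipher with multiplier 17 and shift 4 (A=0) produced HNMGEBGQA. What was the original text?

RZCUAJUQM

The inverse of 17 mod 26 is 23, since 17·23=391≡1. Apply D(y)=23·(y−4) mod 26:
H(7): 23·(7−4)=69≡17 → R
N(13): 23·(13−4)=207≡25 → Z
M(12): 23·(12−4)=184≡2 → C
G(6): 23·(6−4)=46≡20 → U
E(4): 23·(4−4)=0 → A
B(1): 23·(1−4)=-69≡9 → J
G(6): 23·(6−4)=46≡20 → U
Q(16): 23·(16−4)=276≡16 → Q
A(0): 23·(0−4)=-92≡12 → M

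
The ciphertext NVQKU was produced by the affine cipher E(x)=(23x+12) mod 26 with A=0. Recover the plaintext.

RXQSG

The inverse of 23 mod 26 is 17, since 23·17=391≡1. Apply D(y)=17·(y−12) mod 26:
N(13): 17·(13−12)=17 → R
V(21): 17·(21−12)=153≡23 → X
Q(16): 17·(16−12)=68≡16 → Q
K(10): 17·(10−12)=-34≡18 → S
U(20): 17·(20−12)=136≡6 → G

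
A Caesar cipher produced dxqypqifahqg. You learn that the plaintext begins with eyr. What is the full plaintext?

From the crib: d(3)−e(4)=-1≡25, so the shift is 25.
Subtract 25 from each ciphertext letter:
d(3): 3−25=-22≡4 → e
x(23): 23−25=-2≡24 → y
q(16): 16−25=-9≡17 → r
y(24): 24−25=-1≡25 → z
p(15): 15−25=-10≡16 → q
q(16): 16−25=-9≡17 → r
i(8): 8−25=-17≡9 → j
f(5): 5−25=-20≡6 → g
a(0): 0−25=-25≡1 → b
h(7): 7−25=-18≡8 → i
q(16): 16−25=-9≡17 → r
g(6): 6−25=-19≡7 → h

eyrzqrjgbirh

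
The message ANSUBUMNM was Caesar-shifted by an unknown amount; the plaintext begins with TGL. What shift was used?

From the crib: A(0)−T(19)=-19≡7, so the shift is 7.

7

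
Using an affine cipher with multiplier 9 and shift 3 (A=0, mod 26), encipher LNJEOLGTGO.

L(11): 9·11+3=102≡24 → Y
N(13): 9·13+3=120≡16 → Q
J(9): 9·9+3=84≡6 → G
E(4): 9·4+3=39≡13 → N
O(14): 9·14+3=129≡25 → Z
L(11): 9·11+3=102≡24 → Y
G(6): 9·6+3=57≡5 → F
T(19): 9·19+3=174≡18 → S
G(6): 9·6+3=57≡5 → F
O(14): 9·14+3=129≡25 → Z

YQGNZYFSFZ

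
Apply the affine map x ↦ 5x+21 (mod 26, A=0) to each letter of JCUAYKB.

J(9): 5·9+21=66≡14 → O
C(2): 5·2+21=31≡5 → F
U(20): 5·20+21=121≡17 → R
A(0): 5·0+21=21 → V
Y(24): 5·24+21=141≡11 → L
K(10): 5·10+21=71≡19 → T
B(1): 5·1+21=26≡0 → A

OFRVLTA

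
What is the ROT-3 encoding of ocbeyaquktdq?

rfehbdtxnwgt

o(14): 14+3=17 → r
c(2): 2+3=5 → f
b(1): 1+3=4 → e
e(4): 4+3=7 → h
y(24): 24+3=27≡1 → b
a(0): 0+3=3 → d
q(16): 16+3=19 → t
u(20): 20+3=23 → x
k(10): 10+3=13 → n
t(19): 19+3=22 → w
d(3): 3+3=6 → g
q(16): 16+3=19 → t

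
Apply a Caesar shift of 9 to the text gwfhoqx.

pfoqxzg

g(6): 6+9=15 → p
w(22): 22+9=31≡5 → f
f(5): 5+9=14 → o
h(7): 7+9=16 → q
o(14): 14+9=23 → x
q(16): 16+9=25 → z
x(23): 23+9=32≡6 → g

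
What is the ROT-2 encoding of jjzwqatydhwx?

j(9): 9+2=11 → l
j(9): 9+2=11 → l
z(25): 25+2=27≡1 → b
w(22): 22+2=24 → y
q(16): 16+2=18 → s
a(0): 0+2=2 → c
t(19): 19+2=21 → v
y(24): 24+2=26≡0 → a
d(3): 3+2=5 → f
h(7): 7+2=9 → j
w(22): 22+2=24 → y
x(23): 23+2=25 → z

llbyscvafjyz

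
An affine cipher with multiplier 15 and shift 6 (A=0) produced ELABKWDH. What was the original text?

MJKRCIFH

The inverse of 15 mod 26 is 7, since 15·7=105≡1. Apply D(y)=7·(y−6) mod 26:
E(4): 7·(4−6)=-14≡12 → M
L(11): 7·(11−6)=35≡9 → J
A(0): 7·(0−6)=-42≡10 → K
B(1): 7·(1−6)=-35≡17 → R
K(10): 7·(10−6)=28≡2 → C
W(22): 7·(22−6)=112≡8 → I
D(3): 7·(3−6)=-21≡5 → F
H(7): 7·(7−6)=7 → H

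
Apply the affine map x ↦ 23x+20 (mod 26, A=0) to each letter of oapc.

o(14): 23·14+20=342≡4 → e
a(0): 23·0+20=20 → u
p(15): 23·15+20=365≡1 → b
c(2): 23·2+20=66≡14 → o

eubo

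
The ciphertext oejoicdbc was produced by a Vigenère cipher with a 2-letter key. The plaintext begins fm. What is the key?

js

Subtract each crib letter from the matching ciphertext letter (mod 26):
o(14)−f(5)=9 → j
e(4)−m(12)=-8≡18 → s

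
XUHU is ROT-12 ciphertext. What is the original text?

LIVI

X(23): 23−12=11 → L
U(20): 20−12=8 → I
H(7): 7−12=-5≡21 → V
U(20): 20−12=8 → I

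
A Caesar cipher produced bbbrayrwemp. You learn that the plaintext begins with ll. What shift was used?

16

From the crib: b(1)−l(11)=-10≡16, so the shift is 16.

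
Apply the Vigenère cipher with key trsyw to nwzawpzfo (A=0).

Repeat the key across the message: trsywtrsy
n(13)+t(19): 32≡6 → g
w(22)+r(17): 39≡13 → n
z(25)+s(18): 43≡17 → r
a(0)+y(24): 24 → y
w(22)+w(22): 44≡18 → s
p(15)+t(19): 34≡8 → i
z(25)+r(17): 42≡16 → q
f(5)+s(18): 23 → x
o(14)+y(24): 38≡12 → m

gnrysiqxm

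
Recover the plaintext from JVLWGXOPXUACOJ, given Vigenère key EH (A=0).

Repeat the key across the ciphertext: EHEHEHEHEHEHEH
J(9)−E(4): 5 → F
V(21)−H(7): 14 → O
L(11)−E(4): 7 → H
W(22)−H(7): 15 → P
G(6)−E(4): 2 → C
X(23)−H(7): 16 → Q
O(14)−E(4): 10 → K
P(15)−H(7): 8 → I
X(23)−E(4): 19 → T
U(20)−H(7): 13 → N
A(0)−E(4): -4≡22 → W
C(2)−H(7): -5≡21 → V
O(14)−E(4): 10 → K
J(9)−H(7): 2 → C

FOHPCQKITNWVKC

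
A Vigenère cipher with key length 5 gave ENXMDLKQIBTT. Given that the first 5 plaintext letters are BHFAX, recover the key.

DGSMG

Subtract each crib letter from the matching ciphertext letter (mod 26):
E(4)−B(1)=3 → D
N(13)−H(7)=6 → G
X(23)−F(5)=18 → S
M(12)−A(0)=12 → M
D(3)−X(23)=-20≡6 → G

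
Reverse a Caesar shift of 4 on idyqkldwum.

i(8): 8−4=4 → e
d(3): 3−4=-1≡25 → z
y(24): 24−4=20 → u
q(16): 16−4=12 → m
k(10): 10−4=6 → g
l(11): 11−4=7 → h
d(3): 3−4=-1≡25 → z
w(22): 22−4=18 → s
u(20): 20−4=16 → q
m(12): 12−4=8 → i

ezumghzsqi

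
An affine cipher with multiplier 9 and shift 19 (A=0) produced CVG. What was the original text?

The inverse of 9 mod 26 is 3, since 9·3=27≡1. Apply D(y)=3·(y−19) mod 26:
C(2): 3·(2−19)=-51≡1 → B
V(21): 3·(21−19)=6 → G
G(6): 3·(6−19)=-39≡13 → N

BGN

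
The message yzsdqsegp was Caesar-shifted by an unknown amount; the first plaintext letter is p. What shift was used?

9

From the crib: y(24)−p(15)=9, so the shift is 9.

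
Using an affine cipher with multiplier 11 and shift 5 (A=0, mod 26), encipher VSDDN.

V(21): 11·21+5=236≡2 → C
S(18): 11·18+5=203≡21 → V
D(3): 11·3+5=38≡12 → M
D(3): 11·3+5=38≡12 → M
N(13): 11·13+5=148≡18 → S

CVMMS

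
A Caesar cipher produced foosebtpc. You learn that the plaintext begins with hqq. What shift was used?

24

From the crib: f(5)−h(7)=-2≡24, so the shift is 24.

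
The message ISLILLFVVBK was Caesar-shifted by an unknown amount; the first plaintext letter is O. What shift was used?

From the crib: I(8)−O(14)=-6≡20, so the shift is 20.

20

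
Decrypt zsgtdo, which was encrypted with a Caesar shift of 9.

qjxkuf

z(25): 25−9=16 → q
s(18): 18−9=9 → j
g(6): 6−9=-3≡23 → x
t(19): 19−9=10 → k
d(3): 3−9=-6≡20 → u
o(14): 14−9=5 → f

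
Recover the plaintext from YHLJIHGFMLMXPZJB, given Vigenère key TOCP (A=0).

FTJUPTEQTXKIWLHM

Repeat the key across the ciphertext: TOCPTOCPTOCPTOCP
Y(24)−T(19): 5 → F
H(7)−O(14): -7≡19 → T
L(11)−C(2): 9 → J
J(9)−P(15): -6≡20 → U
I(8)−T(19): -11≡15 → P
H(7)−O(14): -7≡19 → T
G(6)−C(2): 4 → E
F(5)−P(15): -10≡16 → Q
M(12)−T(19): -7≡19 → T
L(11)−O(14): -3≡23 → X
M(12)−C(2): 10 → K
X(23)−P(15): 8 → I
P(15)−T(19): -4≡22 → W
Z(25)−O(14): 11 → L
J(9)−C(2): 7 → H
B(1)−P(15): -14≡12 → M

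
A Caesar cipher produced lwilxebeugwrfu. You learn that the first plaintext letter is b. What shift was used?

From the crib: l(11)−b(1)=10, so the shift is 10.

10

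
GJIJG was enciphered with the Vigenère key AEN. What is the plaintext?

Repeat the key across the ciphertext: AENAE
G(6)−A(0): 6 → G
J(9)−E(4): 5 → F
I(8)−N(13): -5≡21 → V
J(9)−A(0): 9 → J
G(6)−E(4): 2 → C

GFVJC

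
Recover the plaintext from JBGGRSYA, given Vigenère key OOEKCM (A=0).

VNCWPGKM

Repeat the key across the ciphertext: OOEKCMOO
J(9)−O(14): -5≡21 → V
B(1)−O(14): -13≡13 → N
G(6)−E(4): 2 → C
G(6)−K(10): -4≡22 → W
R(17)−C(2): 15 → P
S(18)−M(12): 6 → G
Y(24)−O(14): 10 → K
A(0)−O(14): -14≡12 → M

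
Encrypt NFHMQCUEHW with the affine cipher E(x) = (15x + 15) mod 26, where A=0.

CMQNVTDXQH

N(13): 15·13+15=210≡2 → C
F(5): 15·5+15=90≡12 → M
H(7): 15·7+15=120≡16 → Q
M(12): 15·12+15=195≡13 → N
Q(16): 15·16+15=255≡21 → V
C(2): 15·2+15=45≡19 → T
U(20): 15·20+15=315≡3 → D
E(4): 15·4+15=75≡23 → X
H(7): 15·7+15=120≡16 → Q
W(22): 15·22+15=345≡7 → H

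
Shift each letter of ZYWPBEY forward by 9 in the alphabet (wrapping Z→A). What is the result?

Z(25): 25+9=34≡8 → I
Y(24): 24+9=33≡7 → H
W(22): 22+9=31≡5 → F
P(15): 15+9=24 → Y
B(1): 1+9=10 → K
E(4): 4+9=13 → N
Y(24): 24+9=33≡7 → H

IHFYKNH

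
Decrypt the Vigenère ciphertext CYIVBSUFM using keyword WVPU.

GDTBFXFLQ

Repeat the key across the ciphertext: WVPUWVPUW
C(2)−W(22): -20≡6 → G
Y(24)−V(21): 3 → D
I(8)−P(15): -7≡19 → T
V(21)−U(20): 1 → B
B(1)−W(22): -21≡5 → F
S(18)−V(21): -3≡23 → X
U(20)−P(15): 5 → F
F(5)−U(20): -15≡11 → L
M(12)−W(22): -10≡16 → Q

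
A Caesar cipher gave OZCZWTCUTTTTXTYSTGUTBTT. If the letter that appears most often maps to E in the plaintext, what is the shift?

15

The most frequent ciphertext letter is T (appears 10 times).
T is position 19; E is position 4.
Shift = 15.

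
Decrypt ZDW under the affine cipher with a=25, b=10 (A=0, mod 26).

The inverse of 25 mod 26 is 25, since 25·25=625≡1. Apply D(y)=25·(y−10) mod 26:
Z(25): 25·(25−10)=375≡11 → L
D(3): 25·(3−10)=-175≡7 → H
W(22): 25·(22−10)=300≡14 → O

LHO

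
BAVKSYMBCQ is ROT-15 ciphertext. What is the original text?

B(1): 1−15=-14≡12 → M
A(0): 0−15=-15≡11 → L
V(21): 21−15=6 → G
K(10): 10−15=-5≡21 → V
S(18): 18−15=3 → D
Y(24): 24−15=9 → J
M(12): 12−15=-3≡23 → X
B(1): 1−15=-14≡12 → M
C(2): 2−15=-13≡13 → N
Q(16): 16−15=1 → B

MLGVDJXMNB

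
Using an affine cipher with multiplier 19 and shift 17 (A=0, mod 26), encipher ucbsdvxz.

u(20): 19·20+17=397≡7 → h
c(2): 19·2+17=55≡3 → d
b(1): 19·1+17=36≡10 → k
s(18): 19·18+17=359≡21 → v
d(3): 19·3+17=74≡22 → w
v(21): 19·21+17=416≡0 → a
x(23): 19·23+17=454≡12 → m
z(25): 19·25+17=492≡24 → y

hdkvwamy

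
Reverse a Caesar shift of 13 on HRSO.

UEFB

H(7): 7−13=-6≡20 → U
R(17): 17−13=4 → E
S(18): 18−13=5 → F
O(14): 14−13=1 → B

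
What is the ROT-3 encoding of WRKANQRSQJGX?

ZUNDQTUVTMJA

W(22): 22+3=25 → Z
R(17): 17+3=20 → U
K(10): 10+3=13 → N
A(0): 0+3=3 → D
N(13): 13+3=16 → Q
Q(16): 16+3=19 → T
R(17): 17+3=20 → U
S(18): 18+3=21 → V
Q(16): 16+3=19 → T
J(9): 9+3=12 → M
G(6): 6+3=9 → J
X(23): 23+3=26≡0 → A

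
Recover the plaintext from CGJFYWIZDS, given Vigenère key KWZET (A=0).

SKKBFMMAZZ

Repeat the key across the ciphertext: KWZETKWZET
C(2)−K(10): -8≡18 → S
G(6)−W(22): -16≡10 → K
J(9)−Z(25): -16≡10 → K
F(5)−E(4): 1 → B
Y(24)−T(19): 5 → F
W(22)−K(10): 12 → M
I(8)−W(22): -14≡12 → M
Z(25)−Z(25): 0 → A
D(3)−E(4): -1≡25 → Z
S(18)−T(19): -1≡25 → Z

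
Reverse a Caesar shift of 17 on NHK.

N(13): 13−17=-4≡22 → W
H(7): 7−17=-10≡16 → Q
K(10): 10−17=-7≡19 → T

WQT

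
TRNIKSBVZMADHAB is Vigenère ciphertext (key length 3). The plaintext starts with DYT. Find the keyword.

Subtract each crib letter from the matching ciphertext letter (mod 26):
T(19)−D(3)=16 → Q
R(17)−Y(24)=-7≡19 → T
N(13)−T(19)=-6≡20 → U

QTU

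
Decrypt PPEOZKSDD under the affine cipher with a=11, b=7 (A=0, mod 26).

The inverse of 11 mod 26 is 19, since 11·19=209≡1. Apply D(y)=19·(y−7) mod 26:
P(15): 19·(15−7)=152≡22 → W
P(15): 19·(15−7)=152≡22 → W
E(4): 19·(4−7)=-57≡21 → V
O(14): 19·(14−7)=133≡3 → D
Z(25): 19·(25−7)=342≡4 → E
K(10): 19·(10−7)=57≡5 → F
S(18): 19·(18−7)=209≡1 → B
D(3): 19·(3−7)=-76≡2 → C
D(3): 19·(3−7)=-76≡2 → C

WWVDEFBCC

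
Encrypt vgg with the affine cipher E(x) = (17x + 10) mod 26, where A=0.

v(21): 17·21+10=367≡3 → d
g(6): 17·6+10=112≡8 → i
g(6): 17·6+10=112≡8 → i

dii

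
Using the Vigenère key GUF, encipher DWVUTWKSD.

Repeat the key across the message: GUFGUFGUF
D(3)+G(6): 9 → J
W(22)+U(20): 42≡16 → Q
V(21)+F(5): 26≡0 → A
U(20)+G(6): 26≡0 → A
T(19)+U(20): 39≡13 → N
W(22)+F(5): 27≡1 → B
K(10)+G(6): 16 → Q
S(18)+U(20): 38≡12 → M
D(3)+F(5): 8 → I

JQAANBQMI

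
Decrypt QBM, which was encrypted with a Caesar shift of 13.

Q(16): 16−13=3 → D
B(1): 1−13=-12≡14 → O
M(12): 12−13=-1≡25 → Z

DOZ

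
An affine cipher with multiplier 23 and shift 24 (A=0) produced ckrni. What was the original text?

The inverse of 23 mod 26 is 17, since 23·17=391≡1. Apply D(y)=17·(y−24) mod 26:
c(2): 17·(2−24)=-374≡16 → q
k(10): 17·(10−24)=-238≡22 → w
r(17): 17·(17−24)=-119≡11 → l
n(13): 17·(13−24)=-187≡21 → v
i(8): 17·(8−24)=-272≡14 → o

qwlvo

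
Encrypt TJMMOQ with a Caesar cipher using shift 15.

T(19): 19+15=34≡8 → I
J(9): 9+15=24 → Y
M(12): 12+15=27≡1 → B
M(12): 12+15=27≡1 → B
O(14): 14+15=29≡3 → D
Q(16): 16+15=31≡5 → F

IYBBDF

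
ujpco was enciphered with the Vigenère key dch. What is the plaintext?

Repeat the key across the ciphertext: dchdc
u(20)−d(3): 17 → r
j(9)−c(2): 7 → h
p(15)−h(7): 8 → i
c(2)−d(3): -1≡25 → z
o(14)−c(2): 12 → m

rhizm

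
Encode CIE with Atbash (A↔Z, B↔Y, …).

C(2) → X(23)
I(8) → R(17)
E(4) → V(21)

XRV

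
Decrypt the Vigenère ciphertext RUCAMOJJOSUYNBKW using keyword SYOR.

ZWOJUQVSWUGHVDWF

Repeat the key across the ciphertext: SYORSYORSYORSYOR
R(17)−S(18): -1≡25 → Z
U(20)−Y(24): -4≡22 → W
C(2)−O(14): -12≡14 → O
A(0)−R(17): -17≡9 → J
M(12)−S(18): -6≡20 → U
O(14)−Y(24): -10≡16 → Q
J(9)−O(14): -5≡21 → V
J(9)−R(17): -8≡18 → S
O(14)−S(18): -4≡22 → W
S(18)−Y(24): -6≡20 → U
U(20)−O(14): 6 → G
Y(24)−R(17): 7 → H
N(13)−S(18): -5≡21 → V
B(1)−Y(24): -23≡3 → D
K(10)−O(14): -4≡22 → W
W(22)−R(17): 5 → F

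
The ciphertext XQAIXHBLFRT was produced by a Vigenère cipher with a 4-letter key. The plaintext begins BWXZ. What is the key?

Subtract each crib letter from the matching ciphertext letter (mod 26):
X(23)−B(1)=22 → W
Q(16)−W(22)=-6≡20 → U
A(0)−X(23)=-23≡3 → D
I(8)−Z(25)=-17≡9 → J

WUDJ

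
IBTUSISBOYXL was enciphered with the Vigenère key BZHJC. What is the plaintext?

Repeat the key across the ciphertext: BZHJCBZHJCBZ
I(8)−B(1): 7 → H
B(1)−Z(25): -24≡2 → C
T(19)−H(7): 12 → M
U(20)−J(9): 11 → L
S(18)−C(2): 16 → Q
I(8)−B(1): 7 → H
S(18)−Z(25): -7≡19 → T
B(1)−H(7): -6≡20 → U
O(14)−J(9): 5 → F
Y(24)−C(2): 22 → W
X(23)−B(1): 22 → W
L(11)−Z(25): -14≡12 → M

HCMLQHTUFWWM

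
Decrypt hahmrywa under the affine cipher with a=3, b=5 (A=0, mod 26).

shslepxh

The inverse of 3 mod 26 is 9, since 3·9=27≡1. Apply D(y)=9·(y−5) mod 26:
h(7): 9·(7−5)=18 → s
a(0): 9·(0−5)=-45≡7 → h
h(7): 9·(7−5)=18 → s
m(12): 9·(12−5)=63≡11 → l
r(17): 9·(17−5)=108≡4 → e
y(24): 9·(24−5)=171≡15 → p
w(22): 9·(22−5)=153≡23 → x
a(0): 9·(0−5)=-45≡7 → h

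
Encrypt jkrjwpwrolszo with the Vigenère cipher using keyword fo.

Repeat the key across the message: fofofofofofof
j(9)+f(5): 14 → o
k(10)+o(14): 24 → y
r(17)+f(5): 22 → w
j(9)+o(14): 23 → x
w(22)+f(5): 27≡1 → b
p(15)+o(14): 29≡3 → d
w(22)+f(5): 27≡1 → b
r(17)+o(14): 31≡5 → f
o(14)+f(5): 19 → t
l(11)+o(14): 25 → z
s(18)+f(5): 23 → x
z(25)+o(14): 39≡13 → n
o(14)+f(5): 19 → t

oywxbdbftzxnt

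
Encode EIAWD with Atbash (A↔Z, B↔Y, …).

VRZDW

E(4) → V(21)
I(8) → R(17)
A(0) → Z(25)
W(22) → D(3)
D(3) → W(22)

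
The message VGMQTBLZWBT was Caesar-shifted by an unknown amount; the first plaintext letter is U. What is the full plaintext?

UFLPSAKYVAS

From the crib: V(21)−U(20)=1, so the shift is 1.
Subtract 1 from each ciphertext letter:
V(21): 21−1=20 → U
G(6): 6−1=5 → F
M(12): 12−1=11 → L
Q(16): 16−1=15 → P
T(19): 19−1=18 → S
B(1): 1−1=0 → A
L(11): 11−1=10 → K
Z(25): 25−1=24 → Y
W(22): 22−1=21 → V
B(1): 1−1=0 → A
T(19): 19−1=18 → S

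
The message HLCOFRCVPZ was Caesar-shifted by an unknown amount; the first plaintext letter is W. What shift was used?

From the crib: H(7)−W(22)=-15≡11, so the shift is 11.

11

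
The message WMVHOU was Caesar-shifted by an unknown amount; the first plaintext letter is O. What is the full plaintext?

From the crib: W(22)−O(14)=8, so the shift is 8.
Subtract 8 from each ciphertext letter:
W(22): 22−8=14 → O
M(12): 12−8=4 → E
V(21): 21−8=13 → N
H(7): 7−8=-1≡25 → Z
O(14): 14−8=6 → G
U(20): 20−8=12 → M

OENZGM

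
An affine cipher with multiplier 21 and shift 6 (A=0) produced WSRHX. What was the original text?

The inverse of 21 mod 26 is 5, since 21·5=105≡1. Apply D(y)=5·(y−6) mod 26:
W(22): 5·(22−6)=80≡2 → C
S(18): 5·(18−6)=60≡8 → I
R(17): 5·(17−6)=55≡3 → D
H(7): 5·(7−6)=5 → F
X(23): 5·(23−6)=85≡7 → H

CIDFH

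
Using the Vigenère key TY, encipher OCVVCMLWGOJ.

Repeat the key across the message: TYTYTYTYTYT
O(14)+T(19): 33≡7 → H
C(2)+Y(24): 26≡0 → A
V(21)+T(19): 40≡14 → O
V(21)+Y(24): 45≡19 → T
C(2)+T(19): 21 → V
M(12)+Y(24): 36≡10 → K
L(11)+T(19): 30≡4 → E
W(22)+Y(24): 46≡20 → U
G(6)+T(19): 25 → Z
O(14)+Y(24): 38≡12 → M
J(9)+T(19): 28≡2 → C

HAOTVKEUZMC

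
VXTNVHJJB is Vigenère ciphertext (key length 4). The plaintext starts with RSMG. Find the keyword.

Subtract each crib letter from the matching ciphertext letter (mod 26):
V(21)−R(17)=4 → E
X(23)−S(18)=5 → F
T(19)−M(12)=7 → H
N(13)−G(6)=7 → H

EFHH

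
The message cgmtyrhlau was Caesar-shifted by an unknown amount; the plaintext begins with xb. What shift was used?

5

From the crib: c(2)−x(23)=-21≡5, so the shift is 5.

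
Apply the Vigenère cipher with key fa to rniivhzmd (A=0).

wnniahemi

Repeat the key across the message: fafafafaf
r(17)+f(5): 22 → w
n(13)+a(0): 13 → n
i(8)+f(5): 13 → n
i(8)+a(0): 8 → i
v(21)+f(5): 26≡0 → a
h(7)+a(0): 7 → h
z(25)+f(5): 30≡4 → e
m(12)+a(0): 12 → m
d(3)+f(5): 8 → i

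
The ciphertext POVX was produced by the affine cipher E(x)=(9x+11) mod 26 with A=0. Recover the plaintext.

MJEK

The inverse of 9 mod 26 is 3, since 9·3=27≡1. Apply D(y)=3·(y−11) mod 26:
P(15): 3·(15−11)=12 → M
O(14): 3·(14−11)=9 → J
V(21): 3·(21−11)=30≡4 → E
X(23): 3·(23−11)=36≡10 → K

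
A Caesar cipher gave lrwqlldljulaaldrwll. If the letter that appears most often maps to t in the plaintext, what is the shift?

18

The most frequent ciphertext letter is l (appears 8 times).
l is position 11; t is position 19.
Shift = -8≡18.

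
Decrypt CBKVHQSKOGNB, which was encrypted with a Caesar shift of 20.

IHQBNWYQUMTH

C(2): 2−20=-18≡8 → I
B(1): 1−20=-19≡7 → H
K(10): 10−20=-10≡16 → Q
V(21): 21−20=1 → B
H(7): 7−20=-13≡13 → N
Q(16): 16−20=-4≡22 → W
S(18): 18−20=-2≡24 → Y
K(10): 10−20=-10≡16 → Q
O(14): 14−20=-6≡20 → U
G(6): 6−20=-14≡12 → M
N(13): 13−20=-7≡19 → T
B(1): 1−20=-19≡7 → H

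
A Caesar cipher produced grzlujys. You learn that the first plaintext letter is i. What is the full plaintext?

itbnwlau

From the crib: g(6)−i(8)=-2≡24, so the shift is 24.
Subtract 24 from each ciphertext letter:
g(6): 6−24=-18≡8 → i
r(17): 17−24=-7≡19 → t
z(25): 25−24=1 → b
l(11): 11−24=-13≡13 → n
u(20): 20−24=-4≡22 → w
j(9): 9−24=-15≡11 → l
y(24): 24−24=0 → a
s(18): 18−24=-6≡20 → u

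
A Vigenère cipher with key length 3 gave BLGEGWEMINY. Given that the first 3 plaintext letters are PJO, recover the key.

Subtract each crib letter from the matching ciphertext letter (mod 26):
B(1)−P(15)=-14≡12 → M
L(11)−J(9)=2 → C
G(6)−O(14)=-8≡18 → S

MCS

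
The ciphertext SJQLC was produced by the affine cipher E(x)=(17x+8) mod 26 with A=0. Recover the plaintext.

WXCRS

The inverse of 17 mod 26 is 23, since 17·23=391≡1. Apply D(y)=23·(y−8) mod 26:
S(18): 23·(18−8)=230≡22 → W
J(9): 23·(9−8)=23 → X
Q(16): 23·(16−8)=184≡2 → C
L(11): 23·(11−8)=69≡17 → R
C(2): 23·(2−8)=-138≡18 → S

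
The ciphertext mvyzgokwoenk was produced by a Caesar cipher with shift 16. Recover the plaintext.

m(12): 12−16=-4≡22 → w
v(21): 21−16=5 → f
y(24): 24−16=8 → i
z(25): 25−16=9 → j
g(6): 6−16=-10≡16 → q
o(14): 14−16=-2≡24 → y
k(10): 10−16=-6≡20 → u
w(22): 22−16=6 → g
o(14): 14−16=-2≡24 → y
e(4): 4−16=-12≡14 → o
n(13): 13−16=-3≡23 → x
k(10): 10−16=-6≡20 → u

wfijqyugyoxu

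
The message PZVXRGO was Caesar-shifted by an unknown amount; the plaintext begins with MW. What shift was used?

3

From the crib: P(15)−M(12)=3, so the shift is 3.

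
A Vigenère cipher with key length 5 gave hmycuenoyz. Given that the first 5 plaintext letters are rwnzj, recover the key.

qqldl

Subtract each crib letter from the matching ciphertext letter (mod 26):
h(7)−r(17)=-10≡16 → q
m(12)−w(22)=-10≡16 → q
y(24)−n(13)=11 → l
c(2)−z(25)=-23≡3 → d
u(20)−j(9)=11 → l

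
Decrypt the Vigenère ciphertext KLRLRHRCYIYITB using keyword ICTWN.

CJYPEZPJCVQGAF

Repeat the key across the ciphertext: ICTWNICTWNICTW
K(10)−I(8): 2 → C
L(11)−C(2): 9 → J
R(17)−T(19): -2≡24 → Y
L(11)−W(22): -11≡15 → P
R(17)−N(13): 4 → E
H(7)−I(8): -1≡25 → Z
R(17)−C(2): 15 → P
C(2)−T(19): -17≡9 → J
Y(24)−W(22): 2 → C
I(8)−N(13): -5≡21 → V
Y(24)−I(8): 16 → Q
I(8)−C(2): 6 → G
T(19)−T(19): 0 → A
B(1)−W(22): -21≡5 → F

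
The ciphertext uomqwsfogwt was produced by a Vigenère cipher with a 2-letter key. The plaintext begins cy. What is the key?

Subtract each crib letter from the matching ciphertext letter (mod 26):
u(20)−c(2)=18 → s
o(14)−y(24)=-10≡16 → q

sq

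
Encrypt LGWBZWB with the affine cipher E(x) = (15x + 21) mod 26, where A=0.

L(11): 15·11+21=186≡4 → E
G(6): 15·6+21=111≡7 → H
W(22): 15·22+21=351≡13 → N
B(1): 15·1+21=36≡10 → K
Z(25): 15·25+21=396≡6 → G
W(22): 15·22+21=351≡13 → N
B(1): 15·1+21=36≡10 → K

EHNKGNK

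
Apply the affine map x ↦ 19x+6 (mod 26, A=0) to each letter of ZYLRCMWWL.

Z(25): 19·25+6=481≡13 → N
Y(24): 19·24+6=462≡20 → U
L(11): 19·11+6=215≡7 → H
R(17): 19·17+6=329≡17 → R
C(2): 19·2+6=44≡18 → S
M(12): 19·12+6=234≡0 → A
W(22): 19·22+6=424≡8 → I
W(22): 19·22+6=424≡8 → I
L(11): 19·11+6=215≡7 → H

NUHRSAIIH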